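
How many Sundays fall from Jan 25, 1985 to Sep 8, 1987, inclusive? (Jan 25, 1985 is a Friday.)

137

Jan 25, 1985 is a Friday; the first Sunday on or after it is Jan 27, 1985 (2 days later).
From Jan 27, 1985 to Sep 8, 1987: 338 + 365 + 251 = 954 days (rest of 1985, 1986, to Sep 8, 1987 in 1987).
954 ÷ 7 = 136 full weeks with remainder 2, so 136 more Sundays after the first → 137.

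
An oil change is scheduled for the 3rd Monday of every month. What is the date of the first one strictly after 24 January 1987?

16 February 1987

January 1987 starts on a Thursday; its first Monday is the 5th, so the 3rd Monday is the 19th — 19 January 1987.
That is not after 24 January 1987, so look at February 1987.
February 1987 starts on a Sunday; its first Monday is the 2nd, so the 3rd Monday is the 16th — 16 February 1987.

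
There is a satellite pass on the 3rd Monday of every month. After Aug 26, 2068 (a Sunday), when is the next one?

Sep 17, 2068

Aug 2068 starts on a Wednesday; its first Monday is the 6th, so the 3rd Monday is the 20th — Aug 20, 2068.
That is not after Aug 26, 2068, so look at Sep 2068.
Sep 2068 starts on a Saturday; its first Monday is the 3rd, so the 3rd Monday is the 17th — Sep 17, 2068.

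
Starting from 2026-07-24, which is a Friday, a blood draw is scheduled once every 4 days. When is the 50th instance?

The 50th occurrence is 49 intervals after the first: 49 × 4 = 196 days after 2026-07-24.
July has 31 days — 7 days to the end of July leaves 189.
August has 31 days (158 left).
September has 30 days (128 left).
October has 31 days (97 left).
November has 30 days (67 left).
December has 31 days (36 left).
January has 31 days (5 left).
5 days into February → 2027-02-05.

2027-02-05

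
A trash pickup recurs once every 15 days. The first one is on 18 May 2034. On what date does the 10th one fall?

30 September 2034

The 10th occurrence is 9 intervals after the first: 9 × 15 = 135 days after 18 May 2034.
May has 31 days — 13 days to the end of May leaves 122.
June has 30 days (92 left).
July has 31 days (61 left).
August has 31 days (30 left).
30 days into September → 30 September 2034.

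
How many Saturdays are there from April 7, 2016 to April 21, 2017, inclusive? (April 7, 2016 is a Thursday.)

54

April 7, 2016 is a Thursday; the first Saturday on or after it is April 9, 2016 (2 days later).
From April 9, 2016 to April 21, 2017: 266 + 111 = 377 days (rest of 2016, to April 21, 2017 in 2017).
377 ÷ 7 = 53 full weeks with remainder 6, so 53 more Saturdays after the first → 54.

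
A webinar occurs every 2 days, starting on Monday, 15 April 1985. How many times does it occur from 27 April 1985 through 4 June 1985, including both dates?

Occurrences land 2·i days after 15 April 1985 for i = 0, 1, 2, …
27 April 1985 is 12 days after the start; 12 ÷ 2 = 6 remainder 0. First occurrence in the window: #7 on 27 April 1985 (6×2 = 12 days in).
4 June 1985 is 50 days after the start; 50 ÷ 2 = 25 remainder 0. Last occurrence in the window: #26 on 4 June 1985.
Occurrences #7 through #26: 20 in total.

20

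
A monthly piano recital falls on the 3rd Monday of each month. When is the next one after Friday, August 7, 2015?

August 17, 2015

August 2015 starts on a Saturday; its first Monday is the 3rd, so the 3rd Monday is the 17th — August 17, 2015.
August 17, 2015 is after August 7, 2015, so that is the next one.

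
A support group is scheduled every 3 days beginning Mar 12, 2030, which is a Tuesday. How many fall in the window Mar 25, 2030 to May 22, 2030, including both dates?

Occurrences land 3·i days after Mar 12, 2030 for i = 0, 1, 2, …
Mar 25, 2030 is 13 days after the start; 13 ÷ 3 = 4 remainder 1; since the remainder is 1, round up to i = 5. First occurrence in the window: #6 on Mar 27, 2030 (5×3 = 15 days in).
May 22, 2030 is 71 days after the start; 71 ÷ 3 = 23 remainder 2. Last occurrence in the window: #24 on May 20, 2030.
Occurrences #6 through #24: 19 in total.

19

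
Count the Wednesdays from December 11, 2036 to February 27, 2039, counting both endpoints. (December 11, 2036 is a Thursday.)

115

December 11, 2036 is a Thursday; the first Wednesday on or after it is December 17, 2036 (6 days later).
From December 17, 2036 to February 27, 2039: 14 + 365 + 365 + 58 = 802 days (rest of 2036, 2037, 2038, to February 27, 2039 in 2039).
802 ÷ 7 = 114 full weeks with remainder 4, so 114 more Wednesdays after the first → 115.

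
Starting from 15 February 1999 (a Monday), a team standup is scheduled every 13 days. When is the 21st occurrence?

2 November 1999

The 21st occurrence is 20 intervals after the first: 20 × 13 = 260 days after 15 February 1999.
February has 28 days — 13 days to the end of February leaves 247.
March has 31 days (216 left).
April has 30 days (186 left).
May has 31 days (155 left).
June has 30 days (125 left).
July has 31 days (94 left).
August has 31 days (63 left).
September has 30 days (33 left).
October has 31 days (2 left).
2 days into November → 2 November 1999.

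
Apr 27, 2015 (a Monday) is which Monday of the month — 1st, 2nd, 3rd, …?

4th

Day 27 falls in week ⌈27/7⌉ of the month.
Days 1–7 hold the 1st Monday, 8–14 the 2nd, 15–21 the 3rd, 22–28 the 4th, 29–31 the 5th.
27 is in the range for the 4th.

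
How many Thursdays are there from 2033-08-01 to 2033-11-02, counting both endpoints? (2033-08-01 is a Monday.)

2033-08-01 is a Monday; the first Thursday on or after it is 2033-08-04 (3 days later).
From 2033-08-04 to 2033-11-02: 27 + 30 + 31 + 2 = 90 days (rest of August, September, October, November).
90 ÷ 7 = 12 full weeks with remainder 6, so 12 more Thursdays after the first → 13.

13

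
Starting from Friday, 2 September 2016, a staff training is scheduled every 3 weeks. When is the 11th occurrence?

The 11th occurrence is 10 intervals after the first: 10 × 21 = 210 days after 2 September 2016.
September has 30 days — 28 days to the end of September leaves 182.
October has 31 days (151 left).
November has 30 days (121 left).
December has 31 days (90 left).
January has 31 days (59 left).
February has 28 days (31 left).
31 days into March → 31 March 2017.

31 March 2017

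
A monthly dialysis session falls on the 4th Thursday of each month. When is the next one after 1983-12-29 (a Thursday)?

December 1983 starts on a Thursday; its first Thursday is the 1st, so the 4th Thursday is the 22nd — 1983-12-22.
That is not after 1983-12-29, so look at January 1984.
January 1984 starts on a Sunday; its first Thursday is the 5th, so the 4th Thursday is the 26th — 1984-01-26.

1984-01-26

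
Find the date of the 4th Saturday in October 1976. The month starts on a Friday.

October 1976 begins on a Friday, so the first Saturday is October 2 (1 day later).
The 4th Saturday is 3 weeks later: 2 + 21 = 23.

23 October 1976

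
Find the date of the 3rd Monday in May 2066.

The first Monday of May 2066 is May 3.
The 3rd Monday is 2 weeks later: 3 + 14 = 17.

May 17, 2066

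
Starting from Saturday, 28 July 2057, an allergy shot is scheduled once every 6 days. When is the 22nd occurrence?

The 22nd occurrence is 21 intervals after the first: 21 × 6 = 126 days after 28 July 2057.
July has 31 days — 3 days to the end of July leaves 123.
August has 31 days (92 left).
September has 30 days (62 left).
October has 31 days (31 left).
November has 30 days (1 left).
1 day into December → 1 December 2057.

1 December 2057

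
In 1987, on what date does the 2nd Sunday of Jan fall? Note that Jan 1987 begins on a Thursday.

Jan 1987 begins on a Thursday, so the first Sunday is Jan 4 (3 days later).
The 2nd Sunday is 1 weeks later: 4 + 7 = 11.

Jan 11, 1987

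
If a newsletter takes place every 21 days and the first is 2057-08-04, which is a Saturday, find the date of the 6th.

2057-11-17

The 6th occurrence is 5 intervals after the first: 5 × 21 = 105 days after 2057-08-04.
August has 31 days — 27 days to the end of August leaves 78.
September has 30 days (48 left).
October has 31 days (17 left).
17 days into November → 2057-11-17.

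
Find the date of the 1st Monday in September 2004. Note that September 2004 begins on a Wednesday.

September 2004 begins on a Wednesday, so the first Monday is September 6 (5 days later).

6 September 2004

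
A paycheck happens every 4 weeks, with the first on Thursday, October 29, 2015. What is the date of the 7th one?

April 14, 2016

The 7th occurrence is 6 intervals after the first: 6 × 28 = 168 days after October 29, 2015.
October has 31 days — 2 days to the end of October leaves 166.
November has 30 days (136 left).
December has 31 days (105 left).
January has 31 days (74 left).
February has 29 days (45 left).
March has 31 days (14 left).
14 days into April → April 14, 2016.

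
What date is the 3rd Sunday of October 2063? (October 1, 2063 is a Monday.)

October 21, 2063

October 2063 begins on a Monday, so the first Sunday is October 7 (6 days later).
The 3rd Sunday is 2 weeks later: 7 + 14 = 21.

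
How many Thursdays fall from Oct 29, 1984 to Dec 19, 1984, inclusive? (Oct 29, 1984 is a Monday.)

7

Oct 29, 1984 is a Monday; the first Thursday on or after it is Nov 1, 1984 (3 days later).
From Nov 1, 1984 to Dec 19, 1984: 29 + 19 = 48 days (rest of Nov, Dec).
48 ÷ 7 = 6 full weeks with remainder 6, so 6 more Thursdays after the first → 7.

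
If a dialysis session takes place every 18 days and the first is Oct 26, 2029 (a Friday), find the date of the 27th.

Feb 6, 2031

The 27th occurrence is 26 intervals after the first: 26 × 18 = 468 days after Oct 26, 2029.
Oct has 31 days — 5 days to the end of Oct leaves 463.
From end of Oct to end of 2029 is 61 days (402 left).
2030 has 365 days (37 left).
Jan has 31 days (6 left).
6 days into Feb → Feb 6, 2031.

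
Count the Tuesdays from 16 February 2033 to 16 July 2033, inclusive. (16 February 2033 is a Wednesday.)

21

16 February 2033 is a Wednesday; the first Tuesday on or after it is 22 February 2033 (6 days later).
From 22 February 2033 to 16 July 2033: 6 + 31 + 30 + 31 + 30 + 16 = 144 days (rest of February, March, April, May, June, July).
144 ÷ 7 = 20 full weeks with remainder 4, so 20 more Tuesdays after the first → 21.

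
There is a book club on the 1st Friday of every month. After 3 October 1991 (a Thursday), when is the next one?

4 October 1991

October 1991 starts on a Tuesday, so its 1st Friday is 4 October 1991 (3 days in).
4 October 1991 is after 3 October 1991, so that is the next one.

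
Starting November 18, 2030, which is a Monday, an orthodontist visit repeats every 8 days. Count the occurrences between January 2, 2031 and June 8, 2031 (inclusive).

20

Occurrences land 8·i days after November 18, 2030 for i = 0, 1, 2, …
January 2, 2031 is 45 days after the start; 45 ÷ 8 = 5 remainder 5; since the remainder is 5, round up to i = 6. First occurrence in the window: #7 on January 5, 2031 (6×8 = 48 days in).
June 8, 2031 is 202 days after the start; 202 ÷ 8 = 25 remainder 2. Last occurrence in the window: #26 on June 6, 2031.
Occurrences #7 through #26: 20 in total.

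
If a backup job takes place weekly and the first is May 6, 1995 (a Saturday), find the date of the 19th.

September 9, 1995

The 19th occurrence is 18 intervals after the first: 18 × 7 = 126 days after May 6, 1995.
May has 31 days — 25 days to the end of May leaves 101.
June has 30 days (71 left).
July has 31 days (40 left).
August has 31 days (9 left).
9 days into September → September 9, 1995.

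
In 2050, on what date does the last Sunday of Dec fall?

Dec 2050 begins on a Thursday, so the first Sunday is Dec 4 (3 days later).
Dec 2050 has 31 days. Adding weeks: 4, 11, 18, 25 — the last one ≤ 31 is the 25th.

Dec 25, 2050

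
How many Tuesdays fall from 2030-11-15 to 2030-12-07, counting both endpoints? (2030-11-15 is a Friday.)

3

2030-11-15 is a Friday; the first Tuesday on or after it is 2030-11-19 (4 days later).
From 2030-11-19 to 2030-12-07: 11 + 7 = 18 days (rest of November, December).
18 ÷ 7 = 2 full weeks with remainder 4, so 2 more Tuesdays after the first → 3.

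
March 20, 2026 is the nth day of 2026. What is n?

79

Days in months before March: 31 + 28 = 59.
Plus 20 days into March → day 79.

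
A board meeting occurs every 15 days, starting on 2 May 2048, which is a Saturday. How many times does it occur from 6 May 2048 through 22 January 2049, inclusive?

17

Occurrences land 15·i days after 2 May 2048 for i = 0, 1, 2, …
6 May 2048 is 4 days after the start; 4 ÷ 15 = 0 remainder 4; since the remainder is 4, round up to i = 1. First occurrence in the window: #2 on 17 May 2048 (1×15 = 15 days in).
22 January 2049 is 265 days after the start; 265 ÷ 15 = 17 remainder 10. Last occurrence in the window: #18 on 12 January 2049.
Occurrences #2 through #18: 17 in total.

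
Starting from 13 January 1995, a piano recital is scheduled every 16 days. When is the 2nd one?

The 2nd occurrence is 1 interval after the first: 1 × 16 = 16 days after 13 January 1995.
16 days later is 29 January 1995.

29 January 1995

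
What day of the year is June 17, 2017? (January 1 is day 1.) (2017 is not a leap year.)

168

Days in months before June: 31 + 28 + 31 + 30 + 31 = 151.
Plus 17 days into June → day 168.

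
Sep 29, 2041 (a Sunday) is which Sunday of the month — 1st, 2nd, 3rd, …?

Day 29 falls in week ⌈29/7⌉ of the month.
Days 1–7 hold the 1st Sunday, 8–14 the 2nd, 15–21 the 3rd, 22–28 the 4th, 29–31 the 5th.
29 is in the range for the 5th.

5th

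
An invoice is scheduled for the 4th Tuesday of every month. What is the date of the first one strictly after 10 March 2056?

March 2056 starts on a Wednesday; its first Tuesday is the 7th, so the 4th Tuesday is the 28th — 28 March 2056.
28 March 2056 is after 10 March 2056, so that is the next one.

28 March 2056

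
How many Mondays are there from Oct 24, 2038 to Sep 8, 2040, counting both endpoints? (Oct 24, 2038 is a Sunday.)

Oct 24, 2038 is a Sunday; the first Monday on or after it is Oct 25, 2038 (1 day later).
From Oct 25, 2038 to Sep 8, 2040: 67 + 365 + 252 = 684 days (rest of 2038, 2039, to Sep 8, 2040 in 2040).
684 ÷ 7 = 97 full weeks with remainder 5, so 97 more Mondays after the first → 98.

98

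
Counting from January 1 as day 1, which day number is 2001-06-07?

158

Days in months before June: 31 + 28 + 31 + 30 + 31 = 151.
Plus 7 days into June → day 158.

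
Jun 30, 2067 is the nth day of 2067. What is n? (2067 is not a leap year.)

Days in months before Jun: 31 + 28 + 31 + 30 + 31 = 151.
Plus 30 days into Jun → day 181.

181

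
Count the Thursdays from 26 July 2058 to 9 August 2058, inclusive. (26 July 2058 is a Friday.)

26 July 2058 is a Friday; the first Thursday on or after it is 1 August 2058 (6 days later).
From 1 August 2058 to 9 August 2058 is 9 − 1 = 8 days.
8 ÷ 7 = 1 full weeks with remainder 1, so 1 more Thursdays after the first → 2.

2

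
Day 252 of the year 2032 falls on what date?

Sep 8, 2032

Jan has 31 days (252 − 31 = 221 remain).
Feb has 29 days (221 − 29 = 192 remain).
Mar has 31 days (192 − 31 = 161 remain).
Apr has 30 days (161 − 30 = 131 remain).
May has 31 days (131 − 31 = 100 remain).
Jun has 30 days (100 − 30 = 70 remain).
Jul has 31 days (70 − 31 = 39 remain).
Aug has 31 days (39 − 31 = 8 remain).
8 into Sep → Sep 8.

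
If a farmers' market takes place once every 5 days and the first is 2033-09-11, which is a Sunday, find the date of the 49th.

2034-05-09

The 49th occurrence is 48 intervals after the first: 48 × 5 = 240 days after 2033-09-11.
September has 30 days — 19 days to the end of September leaves 221.
October has 31 days (190 left).
November has 30 days (160 left).
December has 31 days (129 left).
January has 31 days (98 left).
February has 28 days (70 left).
March has 31 days (39 left).
April has 30 days (9 left).
9 days into May → 2034-05-09.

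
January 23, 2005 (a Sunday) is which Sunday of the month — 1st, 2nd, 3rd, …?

Day 23 falls in week ⌈23/7⌉ of the month.
Days 1–7 hold the 1st Sunday, 8–14 the 2nd, 15–21 the 3rd, 22–28 the 4th, 29–31 the 5th.
23 is in the range for the 4th.

4th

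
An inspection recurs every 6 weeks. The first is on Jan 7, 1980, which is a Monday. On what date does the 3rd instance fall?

Mar 31, 1980

The 3rd occurrence is 2 intervals after the first: 2 × 42 = 84 days after Jan 7, 1980.
Jan has 31 days — 24 days to the end of Jan leaves 60.
Feb has 29 days (31 left).
31 days into Mar → Mar 31, 1980.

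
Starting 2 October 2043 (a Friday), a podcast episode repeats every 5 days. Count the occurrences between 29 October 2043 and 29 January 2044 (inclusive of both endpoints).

Occurrences land 5·i days after 2 October 2043 for i = 0, 1, 2, …
29 October 2043 is 27 days after the start; 27 ÷ 5 = 5 remainder 2; since the remainder is 2, round up to i = 6. First occurrence in the window: #7 on 1 November 2043 (6×5 = 30 days in).
29 January 2044 is 119 days after the start; 119 ÷ 5 = 23 remainder 4. Last occurrence in the window: #24 on 25 January 2044.
Occurrences #7 through #24: 18 in total.

18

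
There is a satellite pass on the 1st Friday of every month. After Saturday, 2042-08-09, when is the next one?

2042-09-05

August 2042 starts on a Friday, so its 1st Friday is 2042-08-01.
That is not after 2042-08-09, so look at September 2042.
September 2042 starts on a Monday, so its 1st Friday is 2042-09-05 (4 days in).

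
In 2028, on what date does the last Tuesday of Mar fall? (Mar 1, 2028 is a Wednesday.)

Mar 2028 begins on a Wednesday, so the first Tuesday is Mar 7 (6 days later).
Mar 2028 has 31 days. Adding weeks: 7, 14, 21, 28 — the last one ≤ 31 is the 28th.

Mar 28, 2028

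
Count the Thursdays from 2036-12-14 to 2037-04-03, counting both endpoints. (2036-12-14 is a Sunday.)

2036-12-14 is a Sunday; the first Thursday on or after it is 2036-12-18 (4 days later).
From 2036-12-18 to 2037-04-03: 13 + 31 + 28 + 31 + 3 = 106 days (rest of December, January, February, March, April).
106 ÷ 7 = 15 full weeks with remainder 1, so 15 more Thursdays after the first → 16.

16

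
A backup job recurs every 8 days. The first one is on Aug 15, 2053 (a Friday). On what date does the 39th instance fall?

Jun 15, 2054

The 39th occurrence is 38 intervals after the first: 38 × 8 = 304 days after Aug 15, 2053.
Aug has 31 days — 16 days to the end of Aug leaves 288.
Sep has 30 days (258 left).
Oct has 31 days (227 left).
Nov has 30 days (197 left).
Dec has 31 days (166 left).
Jan has 31 days (135 left).
Feb has 28 days (107 left).
Mar has 31 days (76 left).
Apr has 30 days (46 left).
May has 31 days (15 left).
15 days into Jun → Jun 15, 2054.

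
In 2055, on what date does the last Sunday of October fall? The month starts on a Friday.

October 31, 2055

October 2055 begins on a Friday, so the first Sunday is October 3 (2 days later).
October 2055 has 31 days. Adding weeks: 3, 10, 17, 24, 31 — the last one ≤ 31 is the 31st.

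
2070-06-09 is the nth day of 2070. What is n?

Days in months before June: 31 + 28 + 31 + 30 + 31 = 151.
Plus 9 days into June → day 160.

160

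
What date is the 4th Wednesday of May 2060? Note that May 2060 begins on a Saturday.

2060-05-26

May 2060 begins on a Saturday, so the first Wednesday is May 5 (4 days later).
The 4th Wednesday is 3 weeks later: 5 + 21 = 26.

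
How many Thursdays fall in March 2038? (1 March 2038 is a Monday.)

1 March 2038 is a Monday; the first Thursday on or after it is 4 March 2038 (3 days later).
From 4 March 2038 to 31 March 2038 is 31 − 4 = 27 days.
27 ÷ 7 = 3 full weeks with remainder 6, so 3 more Thursdays after the first → 4.

4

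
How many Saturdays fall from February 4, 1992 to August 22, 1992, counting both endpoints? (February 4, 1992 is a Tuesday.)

February 4, 1992 is a Tuesday; the first Saturday on or after it is February 8, 1992 (4 days later).
From February 8, 1992 to August 22, 1992: 21 + 31 + 30 + 31 + 30 + 31 + 22 = 196 days (rest of February, March, April, May, June, July, August).
196 ÷ 7 = 28 full weeks with remainder 0, so 28 more Saturdays after the first → 29.

29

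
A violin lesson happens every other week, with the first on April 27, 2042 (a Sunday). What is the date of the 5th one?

The 5th occurrence is 4 intervals after the first: 4 × 14 = 56 days after April 27, 2042.
April has 30 days — 3 days to the end of April leaves 53.
May has 31 days (22 left).
22 days into June → June 22, 2042.

June 22, 2042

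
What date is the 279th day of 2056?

January has 31 days (279 − 31 = 248 remain).
February has 29 days (248 − 29 = 219 remain).
March has 31 days (219 − 31 = 188 remain).
April has 30 days (188 − 30 = 158 remain).
May has 31 days (158 − 31 = 127 remain).
June has 30 days (127 − 30 = 97 remain).
July has 31 days (97 − 31 = 66 remain).
August has 31 days (66 − 31 = 35 remain).
September has 30 days (35 − 30 = 5 remain).
5 into October → October 5.

5 October 2056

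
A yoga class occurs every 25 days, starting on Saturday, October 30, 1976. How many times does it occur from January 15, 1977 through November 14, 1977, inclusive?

12

Occurrences land 25·i days after October 30, 1976 for i = 0, 1, 2, …
January 15, 1977 is 77 days after the start; 77 ÷ 25 = 3 remainder 2; since the remainder is 2, round up to i = 4. First occurrence in the window: #5 on February 7, 1977 (4×25 = 100 days in).
November 14, 1977 is 380 days after the start; 380 ÷ 25 = 15 remainder 5. Last occurrence in the window: #16 on November 9, 1977.
Occurrences #5 through #16: 12 in total.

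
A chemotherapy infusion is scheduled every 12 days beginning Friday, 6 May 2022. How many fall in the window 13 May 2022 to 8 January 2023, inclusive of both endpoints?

Occurrences land 12·i days after 6 May 2022 for i = 0, 1, 2, …
13 May 2022 is 7 days after the start; 7 ÷ 12 = 0 remainder 7; since the remainder is 7, round up to i = 1. First occurrence in the window: #2 on 18 May 2022 (1×12 = 12 days in).
8 January 2023 is 247 days after the start; 247 ÷ 12 = 20 remainder 7. Last occurrence in the window: #21 on 1 January 2023.
Occurrences #2 through #21: 20 in total.

20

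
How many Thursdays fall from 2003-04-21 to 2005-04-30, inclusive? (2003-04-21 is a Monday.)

2003-04-21 is a Monday; the first Thursday on or after it is 2003-04-24 (3 days later).
From 2003-04-24 to 2005-04-30: 251 + 366 + 120 = 737 days (rest of 2003, 2004, to 2005-04-30 in 2005).
737 ÷ 7 = 105 full weeks with remainder 2, so 105 more Thursdays after the first → 106.

106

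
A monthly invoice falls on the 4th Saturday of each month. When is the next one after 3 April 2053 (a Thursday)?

April 2053 starts on a Tuesday; its first Saturday is the 5th, so the 4th Saturday is the 26th — 26 April 2053.
26 April 2053 is after 3 April 2053, so that is the next one.

26 April 2053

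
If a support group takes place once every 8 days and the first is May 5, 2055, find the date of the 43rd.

The 43rd occurrence is 42 intervals after the first: 42 × 8 = 336 days after May 5, 2055.
May has 31 days — 26 days to the end of May leaves 310.
Jun has 30 days (280 left).
Jul has 31 days (249 left).
Aug has 31 days (218 left).
Sep has 30 days (188 left).
Oct has 31 days (157 left).
Nov has 30 days (127 left).
Dec has 31 days (96 left).
Jan has 31 days (65 left).
Feb has 29 days (36 left).
Mar has 31 days (5 left).
5 days into Apr → Apr 5, 2056.

Apr 5, 2056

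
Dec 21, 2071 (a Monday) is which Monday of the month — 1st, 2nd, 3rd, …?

3rd

Day 21 falls in week ⌈21/7⌉ of the month.
Days 1–7 hold the 1st Monday, 8–14 the 2nd, 15–21 the 3rd, 22–28 the 4th, 29–31 the 5th.
21 is in the range for the 3rd.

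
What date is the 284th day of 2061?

January has 31 days (284 − 31 = 253 remain).
February has 28 days (253 − 28 = 225 remain).
March has 31 days (225 − 31 = 194 remain).
April has 30 days (194 − 30 = 164 remain).
May has 31 days (164 − 31 = 133 remain).
June has 30 days (133 − 30 = 103 remain).
July has 31 days (103 − 31 = 72 remain).
August has 31 days (72 − 31 = 41 remain).
September has 30 days (41 − 30 = 11 remain).
11 into October → October 11.

October 11, 2061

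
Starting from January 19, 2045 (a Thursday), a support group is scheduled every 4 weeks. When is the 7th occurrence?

July 6, 2045

The 7th occurrence is 6 intervals after the first: 6 × 28 = 168 days after January 19, 2045.
January has 31 days — 12 days to the end of January leaves 156.
February has 28 days (128 left).
March has 31 days (97 left).
April has 30 days (67 left).
May has 31 days (36 left).
June has 30 days (6 left).
6 days into July → July 6, 2045.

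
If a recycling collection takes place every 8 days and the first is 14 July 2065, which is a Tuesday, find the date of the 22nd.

29 December 2065

The 22nd occurrence is 21 intervals after the first: 21 × 8 = 168 days after 14 July 2065.
July has 31 days — 17 days to the end of July leaves 151.
August has 31 days (120 left).
September has 30 days (90 left).
October has 31 days (59 left).
November has 30 days (29 left).
29 days into December → 29 December 2065.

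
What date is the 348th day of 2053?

14 December 2053

January has 31 days (348 − 31 = 317 remain).
February has 28 days (317 − 28 = 289 remain).
March has 31 days (289 − 31 = 258 remain).
April has 30 days (258 − 30 = 228 remain).
May has 31 days (228 − 31 = 197 remain).
June has 30 days (197 − 30 = 167 remain).
July has 31 days (167 − 31 = 136 remain).
August has 31 days (136 − 31 = 105 remain).
September has 30 days (105 − 30 = 75 remain).
October has 31 days (75 − 31 = 44 remain).
November has 30 days (44 − 30 = 14 remain).
14 into December → December 14.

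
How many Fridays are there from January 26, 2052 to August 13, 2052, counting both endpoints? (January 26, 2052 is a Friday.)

January 26, 2052 is a Friday; the first Friday on or after it is January 26, 2052.
From January 26, 2052 to August 13, 2052: 5 + 29 + 31 + 30 + 31 + 30 + 31 + 13 = 200 days (rest of January, February, March, April, May, June, July, August).
200 ÷ 7 = 28 full weeks with remainder 4, so 28 more Fridays after the first → 29.

29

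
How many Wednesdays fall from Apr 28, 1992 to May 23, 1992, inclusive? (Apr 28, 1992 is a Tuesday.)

4

Apr 28, 1992 is a Tuesday; the first Wednesday on or after it is Apr 29, 1992 (1 day later).
From Apr 29, 1992 to May 23, 1992: 1 + 23 = 24 days (rest of Apr, May).
24 ÷ 7 = 3 full weeks with remainder 3, so 3 more Wednesdays after the first → 4.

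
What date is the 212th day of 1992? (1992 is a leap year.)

1992-07-30

January has 31 days (212 − 31 = 181 remain).
February has 29 days (181 − 29 = 152 remain).
March has 31 days (152 − 31 = 121 remain).
April has 30 days (121 − 30 = 91 remain).
May has 31 days (91 − 31 = 60 remain).
June has 30 days (60 − 30 = 30 remain).
30 into July → July 30.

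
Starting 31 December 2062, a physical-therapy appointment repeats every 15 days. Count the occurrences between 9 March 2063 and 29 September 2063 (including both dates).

Occurrences land 15·i days after 31 December 2062 for i = 0, 1, 2, …
9 March 2063 is 68 days after the start; 68 ÷ 15 = 4 remainder 8; since the remainder is 8, round up to i = 5. First occurrence in the window: #6 on 16 March 2063 (5×15 = 75 days in).
29 September 2063 is 272 days after the start; 272 ÷ 15 = 18 remainder 2. Last occurrence in the window: #19 on 27 September 2063.
Occurrences #6 through #19: 14 in total.

14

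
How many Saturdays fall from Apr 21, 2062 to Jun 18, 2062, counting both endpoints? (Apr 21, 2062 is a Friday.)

9

Apr 21, 2062 is a Friday; the first Saturday on or after it is Apr 22, 2062 (1 day later).
From Apr 22, 2062 to Jun 18, 2062: 8 + 31 + 18 = 57 days (rest of Apr, May, Jun).
57 ÷ 7 = 8 full weeks with remainder 1, so 8 more Saturdays after the first → 9.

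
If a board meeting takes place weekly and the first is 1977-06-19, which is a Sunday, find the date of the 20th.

The 20th occurrence is 19 intervals after the first: 19 × 7 = 133 days after 1977-06-19.
June has 30 days — 11 days to the end of June leaves 122.
July has 31 days (91 left).
August has 31 days (60 left).
September has 30 days (30 left).
30 days into October → 1977-10-30.

1977-10-30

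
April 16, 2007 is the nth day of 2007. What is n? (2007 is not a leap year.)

Days in months before April: 31 + 28 + 31 = 90.
Plus 16 days into April → day 106.

106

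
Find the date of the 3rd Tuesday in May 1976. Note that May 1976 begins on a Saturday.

18 May 1976

May 1976 begins on a Saturday, so the first Tuesday is May 4 (3 days later).
The 3rd Tuesday is 2 weeks later: 4 + 14 = 18.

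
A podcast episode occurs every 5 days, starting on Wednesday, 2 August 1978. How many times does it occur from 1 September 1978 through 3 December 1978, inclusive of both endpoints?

19

Occurrences land 5·i days after 2 August 1978 for i = 0, 1, 2, …
1 September 1978 is 30 days after the start; 30 ÷ 5 = 6 remainder 0. First occurrence in the window: #7 on 1 September 1978 (6×5 = 30 days in).
3 December 1978 is 123 days after the start; 123 ÷ 5 = 24 remainder 3. Last occurrence in the window: #25 on 30 November 1978.
Occurrences #7 through #25: 19 in total.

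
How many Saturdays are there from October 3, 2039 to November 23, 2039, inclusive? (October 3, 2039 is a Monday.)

October 3, 2039 is a Monday; the first Saturday on or after it is October 8, 2039 (5 days later).
From October 8, 2039 to November 23, 2039: 23 + 23 = 46 days (rest of October, November).
46 ÷ 7 = 6 full weeks with remainder 4, so 6 more Saturdays after the first → 7.

7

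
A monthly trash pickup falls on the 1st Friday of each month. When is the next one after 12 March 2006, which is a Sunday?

March 2006 starts on a Wednesday, so its 1st Friday is 3 March 2006 (2 days in).
That is not after 12 March 2006, so look at April 2006.
April 2006 starts on a Saturday, so its 1st Friday is 7 April 2006 (6 days in).

7 April 2006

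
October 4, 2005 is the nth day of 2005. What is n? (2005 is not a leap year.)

Days in months before October: 31 + 28 + 31 + 30 + 31 + 30 + 31 + 31 + 30 = 273.
Plus 4 days into October → day 277.

277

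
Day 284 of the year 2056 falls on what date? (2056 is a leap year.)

January has 31 days (284 − 31 = 253 remain).
February has 29 days (253 − 29 = 224 remain).
March has 31 days (224 − 31 = 193 remain).
April has 30 days (193 − 30 = 163 remain).
May has 31 days (163 − 31 = 132 remain).
June has 30 days (132 − 30 = 102 remain).
July has 31 days (102 − 31 = 71 remain).
August has 31 days (71 − 31 = 40 remain).
September has 30 days (40 − 30 = 10 remain).
10 into October → October 10.

10 October 2056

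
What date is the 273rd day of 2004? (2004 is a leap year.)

September 29, 2004

January has 31 days (273 − 31 = 242 remain).
February has 29 days (242 − 29 = 213 remain).
March has 31 days (213 − 31 = 182 remain).
April has 30 days (182 − 30 = 152 remain).
May has 31 days (152 − 31 = 121 remain).
June has 30 days (121 − 30 = 91 remain).
July has 31 days (91 − 31 = 60 remain).
August has 31 days (60 − 31 = 29 remain).
29 into September → September 29.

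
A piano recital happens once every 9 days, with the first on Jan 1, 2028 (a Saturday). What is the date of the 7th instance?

Feb 24, 2028

The 7th occurrence is 6 intervals after the first: 6 × 9 = 54 days after Jan 1, 2028.
Jan has 31 days — 30 days to the end of Jan leaves 24.
24 days into Feb → Feb 24, 2028.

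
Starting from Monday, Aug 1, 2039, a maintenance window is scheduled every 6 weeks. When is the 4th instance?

Dec 5, 2039

The 4th occurrence is 3 intervals after the first: 3 × 42 = 126 days after Aug 1, 2039.
Aug has 31 days — 30 days to the end of Aug leaves 96.
Sep has 30 days (66 left).
Oct has 31 days (35 left).
Nov has 30 days (5 left).
5 days into Dec → Dec 5, 2039.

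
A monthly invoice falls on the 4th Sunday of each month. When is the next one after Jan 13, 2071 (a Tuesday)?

Jan 25, 2071

Jan 2071 starts on a Thursday; its first Sunday is the 4th, so the 4th Sunday is the 25th — Jan 25, 2071.
Jan 25, 2071 is after Jan 13, 2071, so that is the next one.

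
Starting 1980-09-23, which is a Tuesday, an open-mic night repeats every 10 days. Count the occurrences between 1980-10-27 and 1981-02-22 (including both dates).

12

Occurrences land 10·i days after 1980-09-23 for i = 0, 1, 2, …
1980-10-27 is 34 days after the start; 34 ÷ 10 = 3 remainder 4; since the remainder is 4, round up to i = 4. First occurrence in the window: #5 on 1980-11-02 (4×10 = 40 days in).
1981-02-22 is 152 days after the start; 152 ÷ 10 = 15 remainder 2. Last occurrence in the window: #16 on 1981-02-20.
Occurrences #5 through #16: 12 in total.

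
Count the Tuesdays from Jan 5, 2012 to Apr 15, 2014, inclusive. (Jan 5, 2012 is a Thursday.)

Jan 5, 2012 is a Thursday; the first Tuesday on or after it is Jan 10, 2012 (5 days later).
From Jan 10, 2012 to Apr 15, 2014: 356 + 365 + 105 = 826 days (rest of 2012, 2013, to Apr 15, 2014 in 2014).
826 ÷ 7 = 118 full weeks with remainder 0, so 118 more Tuesdays after the first → 119.

119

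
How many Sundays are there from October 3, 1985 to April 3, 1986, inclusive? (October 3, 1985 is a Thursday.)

26

October 3, 1985 is a Thursday; the first Sunday on or after it is October 6, 1985 (3 days later).
From October 6, 1985 to April 3, 1986: 25 + 30 + 31 + 31 + 28 + 31 + 3 = 179 days (rest of October, November, December, January, February, March, April).
179 ÷ 7 = 25 full weeks with remainder 4, so 25 more Sundays after the first → 26.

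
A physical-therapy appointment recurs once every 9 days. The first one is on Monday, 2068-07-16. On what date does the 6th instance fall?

The 6th occurrence is 5 intervals after the first: 5 × 9 = 45 days after 2068-07-16.
July has 31 days — 15 days to the end of July leaves 30.
30 days into August → 2068-08-30.

2068-08-30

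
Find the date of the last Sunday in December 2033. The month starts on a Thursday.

December 2033 begins on a Thursday, so the first Sunday is December 4 (3 days later).
December 2033 has 31 days. Adding weeks: 4, 11, 18, 25 — the last one ≤ 31 is the 25th.

2033-12-25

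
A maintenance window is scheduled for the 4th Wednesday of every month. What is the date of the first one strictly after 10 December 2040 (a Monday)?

26 December 2040

December 2040 starts on a Saturday; its first Wednesday is the 5th, so the 4th Wednesday is the 26th — 26 December 2040.
26 December 2040 is after 10 December 2040, so that is the next one.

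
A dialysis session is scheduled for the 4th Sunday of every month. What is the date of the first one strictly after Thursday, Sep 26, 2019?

Sep 2019 starts on a Sunday; its first Sunday is the 1st, so the 4th Sunday is the 22nd — Sep 22, 2019.
That is not after Sep 26, 2019, so look at Oct 2019.
Oct 2019 starts on a Tuesday; its first Sunday is the 6th, so the 4th Sunday is the 27th — Oct 27, 2019.

Oct 27, 2019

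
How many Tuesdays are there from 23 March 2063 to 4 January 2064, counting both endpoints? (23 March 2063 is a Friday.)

23 March 2063 is a Friday; the first Tuesday on or after it is 27 March 2063 (4 days later).
From 27 March 2063 to 4 January 2064: 4 + 30 + 31 + 30 + 31 + 31 + 30 + 31 + 30 + 31 + 4 = 283 days (rest of March, April, May, June, July, August, September, October, November, December, January).
283 ÷ 7 = 40 full weeks with remainder 3, so 40 more Tuesdays after the first → 41.

41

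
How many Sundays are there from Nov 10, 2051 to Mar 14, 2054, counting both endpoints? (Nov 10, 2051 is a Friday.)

Nov 10, 2051 is a Friday; the first Sunday on or after it is Nov 12, 2051 (2 days later).
From Nov 12, 2051 to Mar 14, 2054: 49 + 366 + 365 + 73 = 853 days (rest of 2051, 2052, 2053, to Mar 14, 2054 in 2054).
853 ÷ 7 = 121 full weeks with remainder 6, so 121 more Sundays after the first → 122.

122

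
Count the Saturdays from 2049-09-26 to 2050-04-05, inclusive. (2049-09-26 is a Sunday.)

27

2049-09-26 is a Sunday; the first Saturday on or after it is 2049-10-02 (6 days later).
From 2049-10-02 to 2050-04-05: 29 + 30 + 31 + 31 + 28 + 31 + 5 = 185 days (rest of October, November, December, January, February, March, April).
185 ÷ 7 = 26 full weeks with remainder 3, so 26 more Saturdays after the first → 27.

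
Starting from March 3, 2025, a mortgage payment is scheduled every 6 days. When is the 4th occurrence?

The 4th occurrence is 3 intervals after the first: 3 × 6 = 18 days after March 3, 2025.
18 days later is March 21, 2025.

March 21, 2025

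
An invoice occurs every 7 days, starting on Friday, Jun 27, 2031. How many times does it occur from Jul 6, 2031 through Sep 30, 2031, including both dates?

Occurrences land 7·i days after Jun 27, 2031 for i = 0, 1, 2, …
Jul 6, 2031 is 9 days after the start; 9 ÷ 7 = 1 remainder 2; since the remainder is 2, round up to i = 2. First occurrence in the window: #3 on Jul 11, 2031 (2×7 = 14 days in).
Sep 30, 2031 is 95 days after the start; 95 ÷ 7 = 13 remainder 4. Last occurrence in the window: #14 on Sep 26, 2031.
Occurrences #3 through #14: 12 in total.

12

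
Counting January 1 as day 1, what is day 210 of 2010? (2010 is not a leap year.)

Jul 29, 2010

Jan has 31 days (210 − 31 = 179 remain).
Feb has 28 days (179 − 28 = 151 remain).
Mar has 31 days (151 − 31 = 120 remain).
Apr has 30 days (120 − 30 = 90 remain).
May has 31 days (90 − 31 = 59 remain).
Jun has 30 days (59 − 30 = 29 remain).
29 into Jul → Jul 29.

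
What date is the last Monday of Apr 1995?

Apr 24, 1995

The first Monday of Apr 1995 is Apr 3.
Apr 1995 has 30 days. Adding weeks: 3, 10, 17, 24 — the last one ≤ 30 is the 24th.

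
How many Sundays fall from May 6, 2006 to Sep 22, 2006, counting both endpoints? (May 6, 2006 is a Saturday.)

May 6, 2006 is a Saturday; the first Sunday on or after it is May 7, 2006 (1 day later).
From May 7, 2006 to Sep 22, 2006: 24 + 30 + 31 + 31 + 22 = 138 days (rest of May, Jun, Jul, Aug, Sep).
138 ÷ 7 = 19 full weeks with remainder 5, so 19 more Sundays after the first → 20.

20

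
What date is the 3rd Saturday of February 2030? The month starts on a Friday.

February 2030 begins on a Friday, so the first Saturday is February 2 (1 day later).
The 3rd Saturday is 2 weeks later: 2 + 14 = 16.

2030-02-16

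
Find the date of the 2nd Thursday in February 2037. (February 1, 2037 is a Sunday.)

February 2037 begins on a Sunday, so the first Thursday is February 5 (4 days later).
The 2nd Thursday is 1 weeks later: 5 + 7 = 12.

12 February 2037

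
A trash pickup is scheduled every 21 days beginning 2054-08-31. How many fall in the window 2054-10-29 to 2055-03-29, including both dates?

8

Occurrences land 21·i days after 2054-08-31 for i = 0, 1, 2, …
2054-10-29 is 59 days after the start; 59 ÷ 21 = 2 remainder 17; since the remainder is 17, round up to i = 3. First occurrence in the window: #4 on 2054-11-02 (3×21 = 63 days in).
2055-03-29 is 210 days after the start; 210 ÷ 21 = 10 remainder 0. Last occurrence in the window: #11 on 2055-03-29.
Occurrences #4 through #11: 8 in total.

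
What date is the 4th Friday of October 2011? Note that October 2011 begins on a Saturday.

October 28, 2011

October 2011 begins on a Saturday, so the first Friday is October 7 (6 days later).
The 4th Friday is 3 weeks later: 7 + 21 = 28.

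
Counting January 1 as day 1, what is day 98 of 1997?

8 April 1997

January has 31 days (98 − 31 = 67 remain).
February has 28 days (67 − 28 = 39 remain).
March has 31 days (39 − 31 = 8 remain).
8 into April → April 8.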